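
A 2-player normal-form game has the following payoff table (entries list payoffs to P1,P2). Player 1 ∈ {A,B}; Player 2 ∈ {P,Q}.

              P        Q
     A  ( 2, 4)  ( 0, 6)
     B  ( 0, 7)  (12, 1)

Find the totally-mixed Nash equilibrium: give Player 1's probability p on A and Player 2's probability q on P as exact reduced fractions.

P1 indiff ⇒ q·2+(1-q)·0 = q·0+(1-q)·12 ⇒ q(2) = (1-q)(12) ⇒ q = 6/7
P2 indiff ⇒ p·4+(1-p)·7 = p·6+(1-p)·1 ⇒ p(-2) = (1-p)(-6) ⇒ p = 3/4

p=3/4, q=6/7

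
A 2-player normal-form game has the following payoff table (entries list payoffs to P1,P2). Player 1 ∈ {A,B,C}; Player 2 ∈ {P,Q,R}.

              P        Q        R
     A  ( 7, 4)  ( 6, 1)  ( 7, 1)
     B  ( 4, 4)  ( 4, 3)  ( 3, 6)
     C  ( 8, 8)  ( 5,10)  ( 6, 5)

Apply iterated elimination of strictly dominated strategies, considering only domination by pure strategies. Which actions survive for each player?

Remaining: P1:{A,C} P2:{P,Q}

P1 drop B (A beats it: P:7>4 Q:6>4 R:7>3)
P2 drop R (P beats it: A:4>1 C:8>5)
P1→{A,C} P2→{P,Q}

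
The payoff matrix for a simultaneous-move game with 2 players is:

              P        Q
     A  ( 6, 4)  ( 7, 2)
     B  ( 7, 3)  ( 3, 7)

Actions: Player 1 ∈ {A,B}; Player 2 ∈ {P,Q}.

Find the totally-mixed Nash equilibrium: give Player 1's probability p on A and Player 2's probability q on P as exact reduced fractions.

P1 indiff ⇒ q·6+(1-q)·7 = q·7+(1-q)·3 ⇒ q(-1) = (1-q)(-4) ⇒ q = 4/5
P2 indiff ⇒ p·4+(1-p)·3 = p·2+(1-p)·7 ⇒ p(2) = (1-p)(4) ⇒ p = 2/3

(p,q) = (2/3, 4/5)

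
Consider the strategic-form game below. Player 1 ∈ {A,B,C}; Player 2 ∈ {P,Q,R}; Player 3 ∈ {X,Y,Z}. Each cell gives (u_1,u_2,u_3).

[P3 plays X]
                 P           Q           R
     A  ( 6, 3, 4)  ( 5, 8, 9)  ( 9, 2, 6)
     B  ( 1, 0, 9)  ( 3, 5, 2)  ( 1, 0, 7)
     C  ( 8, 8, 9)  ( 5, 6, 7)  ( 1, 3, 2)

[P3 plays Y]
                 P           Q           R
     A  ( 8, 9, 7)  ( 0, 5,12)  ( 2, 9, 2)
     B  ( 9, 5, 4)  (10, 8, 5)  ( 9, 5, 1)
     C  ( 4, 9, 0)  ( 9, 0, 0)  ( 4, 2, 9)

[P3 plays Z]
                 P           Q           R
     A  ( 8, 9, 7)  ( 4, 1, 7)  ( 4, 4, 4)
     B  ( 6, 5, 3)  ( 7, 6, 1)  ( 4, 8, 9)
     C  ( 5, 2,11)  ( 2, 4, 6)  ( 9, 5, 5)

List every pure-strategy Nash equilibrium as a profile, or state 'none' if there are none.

(A,P,X): not NE [P1→C gives 8>6; P2→Q gives 8>3; P3→Z gives 7>4]
(A,P,Y): not NE [P1→B gives 9>8]
(A,P,Z): NE
(A,Q,X): not NE [P3→Y gives 12>9]
(A,Q,Y): not NE [P1→B gives 10>0; P2→R gives 9>5]
(A,Q,Z): not NE [P1→B gives 7>4; P2→P gives 9>1; P3→Y gives 12>7]
(A,R,X): not NE [P2→Q gives 8>2]
(A,R,Y): not NE [P1→B gives 9>2; P3→X gives 6>2]
(A,R,Z): not NE [P1→C gives 9>4; P2→P gives 9>4; P3→X gives 6>4]
(B,P,X): not NE [P1→C gives 8>1; P2→Q gives 5>0]
(B,P,Y): not NE [P2→Q gives 8>5; P3→X gives 9>4]
(B,P,Z): not NE [P1→A gives 8>6; P2→R gives 8>5; P3→X gives 9>3]
(B,Q,X): not NE [P1→C gives 5>3; P3→Y gives 5>2]
(B,Q,Y): NE
(B,Q,Z): not NE [P2→R gives 8>6; P3→Y gives 5>1]
(B,R,X): not NE [P1→A gives 9>1; P2→Q gives 5>0; P3→Z gives 9>7]
(B,R,Y): not NE [P2→Q gives 8>5; P3→Z gives 9>1]
(B,R,Z): not NE [P1→C gives 9>4]
(C,P,X): not NE [P3→Z gives 11>9]
(C,P,Y): not NE [P1→B gives 9>4; P3→Z gives 11>0]
(C,P,Z): not NE [P1→A gives 8>5; P2→R gives 5>2]
(C,Q,X): not NE [P2→P gives 8>6]
(C,Q,Y): not NE [P1→B gives 10>9; P2→P gives 9>0; P3→X gives 7>0]
(C,Q,Z): not NE [P1→B gives 7>2; P2→R gives 5>4; P3→X gives 7>6]
(C,R,X): not NE [P1→A gives 9>1; P2→P gives 8>3; P3→Y gives 9>2]
(C,R,Y): not NE [P1→B gives 9>4; P2→P gives 9>2]
(C,R,Z): not NE [P3→Y gives 9>5]

Nash profiles: (A,P,Z), (B,Q,Y)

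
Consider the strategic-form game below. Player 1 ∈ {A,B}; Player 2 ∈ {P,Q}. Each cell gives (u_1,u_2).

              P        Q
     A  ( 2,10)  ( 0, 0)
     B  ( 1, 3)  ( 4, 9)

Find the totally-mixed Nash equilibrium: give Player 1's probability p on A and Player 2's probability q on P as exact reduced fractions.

P1 mixes 3/8 on A; P2 mixes 4/5 on P

P1 indiff ⇒ q·2+(1-q)·0 = q·1+(1-q)·4 ⇒ q(1) = (1-q)(4) ⇒ q = 4/5
P2 indiff ⇒ p·10+(1-p)·3 = p·0+(1-p)·9 ⇒ p(10) = (1-p)(6) ⇒ p = 3/8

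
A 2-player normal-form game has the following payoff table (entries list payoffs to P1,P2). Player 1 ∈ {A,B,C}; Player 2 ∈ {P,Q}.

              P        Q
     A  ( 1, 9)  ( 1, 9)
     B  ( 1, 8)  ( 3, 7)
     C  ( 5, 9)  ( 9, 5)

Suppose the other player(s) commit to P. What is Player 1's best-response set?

P1 best: {C}

u_1(A vs P) = 1
u_1(B vs P) = 1
u_1(C vs P) = 5
max payoff 5 at {C}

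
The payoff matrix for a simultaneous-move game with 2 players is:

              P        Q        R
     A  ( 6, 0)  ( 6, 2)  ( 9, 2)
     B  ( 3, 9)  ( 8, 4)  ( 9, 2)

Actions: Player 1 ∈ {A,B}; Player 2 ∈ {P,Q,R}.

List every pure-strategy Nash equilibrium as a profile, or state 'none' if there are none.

NE set: (A,R)

(A,P): not NE [P2→R gives 2>0]
(A,Q): not NE [P1→B gives 8>6]
(A,R): NE
(B,P): not NE [P1→A gives 6>3]
(B,Q): not NE [P2→P gives 9>4]
(B,R): not NE [P2→P gives 9>2]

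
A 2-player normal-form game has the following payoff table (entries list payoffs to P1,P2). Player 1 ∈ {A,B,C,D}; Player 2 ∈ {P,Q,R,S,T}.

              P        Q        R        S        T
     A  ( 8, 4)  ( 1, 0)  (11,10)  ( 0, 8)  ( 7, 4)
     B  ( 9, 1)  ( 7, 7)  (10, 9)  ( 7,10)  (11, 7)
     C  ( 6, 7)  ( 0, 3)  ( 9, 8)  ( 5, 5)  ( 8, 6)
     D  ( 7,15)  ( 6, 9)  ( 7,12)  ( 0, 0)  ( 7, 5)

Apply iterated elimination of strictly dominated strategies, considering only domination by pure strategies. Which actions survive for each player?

P1 drop C (B beats it: P:9>6 Q:7>0 R:10>9 S:7>5 T:11>8)
P1 drop D (B beats it: P:9>7 Q:7>6 R:10>7 S:7>0 T:11>7)
P2 drop P (R beats it: A:10>4 B:9>1)
P2 drop Q (R beats it: A:10>0 B:9>7)
P2 drop T (R beats it: A:10>4 B:9>7)
P1→{A,B} P2→{R,S}

Remaining: P1:{A,B} P2:{R,S}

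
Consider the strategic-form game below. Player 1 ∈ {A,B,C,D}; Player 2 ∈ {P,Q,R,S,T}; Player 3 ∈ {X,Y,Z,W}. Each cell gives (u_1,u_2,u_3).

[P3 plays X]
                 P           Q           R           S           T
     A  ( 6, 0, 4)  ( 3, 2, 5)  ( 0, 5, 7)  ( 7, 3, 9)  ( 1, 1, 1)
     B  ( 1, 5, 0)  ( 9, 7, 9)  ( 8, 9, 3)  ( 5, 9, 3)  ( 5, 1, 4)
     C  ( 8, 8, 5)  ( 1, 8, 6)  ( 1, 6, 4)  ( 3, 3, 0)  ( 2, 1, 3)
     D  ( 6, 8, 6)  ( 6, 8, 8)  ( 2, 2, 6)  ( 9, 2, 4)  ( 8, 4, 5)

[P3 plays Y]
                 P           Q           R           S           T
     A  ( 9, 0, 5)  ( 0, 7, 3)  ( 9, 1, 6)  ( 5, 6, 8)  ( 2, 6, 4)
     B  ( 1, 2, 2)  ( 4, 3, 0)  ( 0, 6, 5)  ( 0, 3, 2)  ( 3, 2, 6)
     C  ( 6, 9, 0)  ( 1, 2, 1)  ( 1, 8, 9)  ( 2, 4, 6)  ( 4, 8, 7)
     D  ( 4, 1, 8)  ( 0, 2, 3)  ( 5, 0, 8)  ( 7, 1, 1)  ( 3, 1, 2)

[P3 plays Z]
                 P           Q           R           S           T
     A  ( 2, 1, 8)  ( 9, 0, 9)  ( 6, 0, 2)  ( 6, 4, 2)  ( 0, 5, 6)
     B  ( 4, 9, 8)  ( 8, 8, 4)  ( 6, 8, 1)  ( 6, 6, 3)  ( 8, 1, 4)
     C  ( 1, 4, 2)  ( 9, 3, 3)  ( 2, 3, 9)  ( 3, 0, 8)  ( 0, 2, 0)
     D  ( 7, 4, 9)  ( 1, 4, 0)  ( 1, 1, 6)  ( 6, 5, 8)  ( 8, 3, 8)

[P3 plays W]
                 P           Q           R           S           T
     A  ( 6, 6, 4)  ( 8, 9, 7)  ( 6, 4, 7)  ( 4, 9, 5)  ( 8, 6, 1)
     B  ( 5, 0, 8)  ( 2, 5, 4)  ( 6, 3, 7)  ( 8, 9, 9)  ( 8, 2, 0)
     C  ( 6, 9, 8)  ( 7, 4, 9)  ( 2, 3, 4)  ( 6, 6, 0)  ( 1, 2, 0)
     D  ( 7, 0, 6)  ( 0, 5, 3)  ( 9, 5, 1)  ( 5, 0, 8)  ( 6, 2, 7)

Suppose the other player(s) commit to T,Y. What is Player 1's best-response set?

u_1(A vs T,Y) = 2
u_1(B vs T,Y) = 3
u_1(C vs T,Y) = 4
u_1(D vs T,Y) = 3
max payoff 4 at {C}

argmax u_1 = {C}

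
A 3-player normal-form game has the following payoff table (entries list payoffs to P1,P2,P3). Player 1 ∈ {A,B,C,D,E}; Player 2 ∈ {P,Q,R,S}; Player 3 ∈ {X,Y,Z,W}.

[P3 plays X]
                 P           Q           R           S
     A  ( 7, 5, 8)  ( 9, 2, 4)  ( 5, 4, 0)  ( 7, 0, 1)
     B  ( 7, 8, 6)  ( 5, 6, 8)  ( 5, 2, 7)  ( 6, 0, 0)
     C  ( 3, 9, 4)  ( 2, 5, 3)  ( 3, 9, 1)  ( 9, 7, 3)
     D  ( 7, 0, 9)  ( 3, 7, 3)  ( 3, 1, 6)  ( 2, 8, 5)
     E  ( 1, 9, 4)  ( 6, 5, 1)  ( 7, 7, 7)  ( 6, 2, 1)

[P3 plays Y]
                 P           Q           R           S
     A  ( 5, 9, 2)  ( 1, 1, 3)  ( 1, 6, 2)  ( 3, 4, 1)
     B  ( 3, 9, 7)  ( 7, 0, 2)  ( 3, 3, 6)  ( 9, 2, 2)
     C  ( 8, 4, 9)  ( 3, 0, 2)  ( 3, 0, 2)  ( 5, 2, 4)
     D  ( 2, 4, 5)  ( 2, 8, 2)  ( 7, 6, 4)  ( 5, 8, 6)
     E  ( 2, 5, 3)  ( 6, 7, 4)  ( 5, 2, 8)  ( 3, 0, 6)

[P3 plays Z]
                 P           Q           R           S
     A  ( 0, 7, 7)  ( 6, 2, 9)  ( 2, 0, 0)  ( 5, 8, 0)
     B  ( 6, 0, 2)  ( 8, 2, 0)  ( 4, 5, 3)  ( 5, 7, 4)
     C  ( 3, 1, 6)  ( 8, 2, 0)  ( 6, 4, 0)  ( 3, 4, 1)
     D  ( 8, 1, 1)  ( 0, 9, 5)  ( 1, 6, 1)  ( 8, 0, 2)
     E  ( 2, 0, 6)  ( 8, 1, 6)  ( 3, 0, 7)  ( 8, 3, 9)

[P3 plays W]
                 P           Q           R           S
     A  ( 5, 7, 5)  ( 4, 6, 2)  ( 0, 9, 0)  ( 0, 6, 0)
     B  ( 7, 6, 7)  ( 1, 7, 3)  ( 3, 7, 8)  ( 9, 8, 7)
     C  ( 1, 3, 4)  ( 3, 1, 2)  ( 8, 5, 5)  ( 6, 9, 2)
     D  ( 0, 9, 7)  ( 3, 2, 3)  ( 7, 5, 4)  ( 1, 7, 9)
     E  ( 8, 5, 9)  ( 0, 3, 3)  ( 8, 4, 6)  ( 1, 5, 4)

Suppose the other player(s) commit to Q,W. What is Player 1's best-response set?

u_1(A vs Q,W) = 4
u_1(B vs Q,W) = 1
u_1(C vs Q,W) = 3
u_1(D vs Q,W) = 3
u_1(E vs Q,W) = 0
max payoff 4 at {A}

BR_1 = {A}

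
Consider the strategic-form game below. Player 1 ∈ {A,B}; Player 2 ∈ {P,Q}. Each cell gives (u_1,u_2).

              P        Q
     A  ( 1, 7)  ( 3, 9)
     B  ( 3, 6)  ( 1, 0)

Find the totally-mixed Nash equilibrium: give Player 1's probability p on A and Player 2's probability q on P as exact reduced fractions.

P1 indiff ⇒ q·1+(1-q)·3 = q·3+(1-q)·1 ⇒ q(-2) = (1-q)(-2) ⇒ q = 1/2
P2 indiff ⇒ p·7+(1-p)·6 = p·9+(1-p)·0 ⇒ p(-2) = (1-p)(-6) ⇒ p = 3/4

p=3/4, q=1/2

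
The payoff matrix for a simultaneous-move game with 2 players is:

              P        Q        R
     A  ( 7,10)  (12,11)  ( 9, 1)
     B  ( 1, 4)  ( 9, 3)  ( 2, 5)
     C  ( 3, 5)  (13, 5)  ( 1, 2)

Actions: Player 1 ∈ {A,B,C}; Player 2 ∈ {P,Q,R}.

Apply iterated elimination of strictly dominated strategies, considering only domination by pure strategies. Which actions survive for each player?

Remaining: P1:{A,C} P2:{P,Q}

P1 drop B (A beats it: P:7>1 Q:12>9 R:9>2)
P2 drop R (P beats it: A:10>1 C:5>2)
P1→{A,C} P2→{P,Q}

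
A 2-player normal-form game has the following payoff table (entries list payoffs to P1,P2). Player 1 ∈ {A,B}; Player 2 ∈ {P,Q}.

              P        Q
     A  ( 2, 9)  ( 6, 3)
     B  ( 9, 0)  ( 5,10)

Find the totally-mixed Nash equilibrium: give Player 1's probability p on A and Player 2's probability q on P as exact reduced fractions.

P1 indiff ⇒ q·2+(1-q)·6 = q·9+(1-q)·5 ⇒ q(-7) = (1-q)(-1) ⇒ q = 1/8
P2 indiff ⇒ p·9+(1-p)·0 = p·3+(1-p)·10 ⇒ p(6) = (1-p)(10) ⇒ p = 5/8

p=5/8, q=1/8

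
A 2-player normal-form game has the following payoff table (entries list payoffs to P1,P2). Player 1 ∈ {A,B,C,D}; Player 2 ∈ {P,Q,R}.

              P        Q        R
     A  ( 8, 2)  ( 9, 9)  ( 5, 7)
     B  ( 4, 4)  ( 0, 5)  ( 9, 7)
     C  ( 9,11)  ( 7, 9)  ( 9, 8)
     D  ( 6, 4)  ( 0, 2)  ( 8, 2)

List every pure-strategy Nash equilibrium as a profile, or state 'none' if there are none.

(A,P): not NE [P1→C gives 9>8; P2→Q gives 9>2]
(A,Q): NE
(A,R): not NE [P1→C gives 9>5; P2→Q gives 9>7]
(B,P): not NE [P1→C gives 9>4; P2→R gives 7>4]
(B,Q): not NE [P1→A gives 9>0; P2→R gives 7>5]
(B,R): NE
(C,P): NE
(C,Q): not NE [P1→A gives 9>7; P2→P gives 11>9]
(C,R): not NE [P2→P gives 11>8]
(D,P): not NE [P1→C gives 9>6]
(D,Q): not NE [P1→A gives 9>0; P2→P gives 4>2]
(D,R): not NE [P1→C gives 9>8; P2→P gives 4>2]

NE set: (A,Q), (B,R), (C,P)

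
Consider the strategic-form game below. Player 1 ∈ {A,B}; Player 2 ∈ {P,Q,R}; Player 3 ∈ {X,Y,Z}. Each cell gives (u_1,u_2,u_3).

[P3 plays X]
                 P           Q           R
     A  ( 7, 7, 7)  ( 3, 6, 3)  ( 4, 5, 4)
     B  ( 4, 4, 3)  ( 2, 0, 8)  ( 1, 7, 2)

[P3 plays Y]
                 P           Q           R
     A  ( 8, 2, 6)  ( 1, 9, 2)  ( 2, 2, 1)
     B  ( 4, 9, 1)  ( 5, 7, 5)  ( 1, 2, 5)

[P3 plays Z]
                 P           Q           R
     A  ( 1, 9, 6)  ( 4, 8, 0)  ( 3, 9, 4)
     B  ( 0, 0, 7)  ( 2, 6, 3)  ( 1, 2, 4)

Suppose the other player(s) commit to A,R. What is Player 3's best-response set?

u_3(X vs A,R) = 4
u_3(Y vs A,R) = 1
u_3(Z vs A,R) = 4
max payoff 4 at {X,Z}

P3 best: {X,Z}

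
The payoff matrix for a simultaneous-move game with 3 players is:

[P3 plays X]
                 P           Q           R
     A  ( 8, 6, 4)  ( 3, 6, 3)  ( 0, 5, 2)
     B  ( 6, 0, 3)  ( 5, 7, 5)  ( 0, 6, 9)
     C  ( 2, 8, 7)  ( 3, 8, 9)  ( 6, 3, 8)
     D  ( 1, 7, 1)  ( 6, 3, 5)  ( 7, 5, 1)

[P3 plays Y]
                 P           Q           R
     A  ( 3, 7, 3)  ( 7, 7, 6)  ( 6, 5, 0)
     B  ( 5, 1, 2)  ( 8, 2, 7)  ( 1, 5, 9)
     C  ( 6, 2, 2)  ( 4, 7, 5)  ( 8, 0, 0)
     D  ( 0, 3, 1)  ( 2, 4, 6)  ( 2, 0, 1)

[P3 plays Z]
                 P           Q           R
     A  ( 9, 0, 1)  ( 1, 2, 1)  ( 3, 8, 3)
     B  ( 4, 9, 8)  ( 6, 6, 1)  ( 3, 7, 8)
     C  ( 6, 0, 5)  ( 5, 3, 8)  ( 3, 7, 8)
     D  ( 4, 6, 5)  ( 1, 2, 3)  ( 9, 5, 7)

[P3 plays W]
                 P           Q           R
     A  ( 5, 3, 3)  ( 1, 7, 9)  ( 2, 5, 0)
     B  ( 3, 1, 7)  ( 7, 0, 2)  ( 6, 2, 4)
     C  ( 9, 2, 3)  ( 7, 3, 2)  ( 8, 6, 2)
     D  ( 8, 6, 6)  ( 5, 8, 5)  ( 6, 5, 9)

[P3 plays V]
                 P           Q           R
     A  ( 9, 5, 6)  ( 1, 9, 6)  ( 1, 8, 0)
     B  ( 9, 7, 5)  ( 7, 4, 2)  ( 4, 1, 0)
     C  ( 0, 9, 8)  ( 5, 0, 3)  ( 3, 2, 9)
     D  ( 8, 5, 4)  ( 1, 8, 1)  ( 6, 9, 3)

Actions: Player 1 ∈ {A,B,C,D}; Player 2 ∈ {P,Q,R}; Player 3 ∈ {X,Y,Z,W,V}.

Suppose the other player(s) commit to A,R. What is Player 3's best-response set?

u_3(X vs A,R) = 2
u_3(Y vs A,R) = 0
u_3(Z vs A,R) = 3
u_3(W vs A,R) = 0
u_3(V vs A,R) = 0
max payoff 3 at {Z}

P3 best: {Z}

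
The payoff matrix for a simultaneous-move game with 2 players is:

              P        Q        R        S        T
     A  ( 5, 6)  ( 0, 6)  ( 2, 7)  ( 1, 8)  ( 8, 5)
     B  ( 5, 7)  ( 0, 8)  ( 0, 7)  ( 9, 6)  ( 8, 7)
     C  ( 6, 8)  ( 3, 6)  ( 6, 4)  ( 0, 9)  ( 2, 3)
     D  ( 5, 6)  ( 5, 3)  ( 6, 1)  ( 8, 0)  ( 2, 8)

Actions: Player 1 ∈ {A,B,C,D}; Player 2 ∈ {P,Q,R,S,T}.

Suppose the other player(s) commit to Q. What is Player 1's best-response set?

u_1(A vs Q) = 0
u_1(B vs Q) = 0
u_1(C vs Q) = 3
u_1(D vs Q) = 5
max payoff 5 at {D}

argmax u_1 = {D}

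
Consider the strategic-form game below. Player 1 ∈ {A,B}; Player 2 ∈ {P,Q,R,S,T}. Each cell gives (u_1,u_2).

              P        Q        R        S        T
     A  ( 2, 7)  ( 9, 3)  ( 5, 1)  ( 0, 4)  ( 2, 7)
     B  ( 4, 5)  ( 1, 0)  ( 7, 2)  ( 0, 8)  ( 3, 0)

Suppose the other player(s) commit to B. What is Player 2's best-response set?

u_2(P vs B) = 5
u_2(Q vs B) = 0
u_2(R vs B) = 2
u_2(S vs B) = 8
u_2(T vs B) = 0
max payoff 8 at {S}

P2 best: {S}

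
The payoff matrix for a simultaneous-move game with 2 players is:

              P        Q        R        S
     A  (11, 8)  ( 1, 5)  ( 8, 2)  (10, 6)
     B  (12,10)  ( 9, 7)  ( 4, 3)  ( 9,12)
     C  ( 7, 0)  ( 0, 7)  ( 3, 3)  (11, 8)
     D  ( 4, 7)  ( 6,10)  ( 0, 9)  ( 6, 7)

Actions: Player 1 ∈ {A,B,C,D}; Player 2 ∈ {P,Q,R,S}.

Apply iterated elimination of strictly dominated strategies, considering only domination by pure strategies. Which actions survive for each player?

Remaining: P1:{A,B,C} P2:{P,S}

P1 drop D (B beats it: P:12>4 Q:9>6 R:4>0 S:9>6)
P2 drop Q (S beats it: A:6>5 B:12>7 C:8>7)
P2 drop R (S beats it: A:6>2 B:12>3 C:8>3)
P1→{A,B,C} P2→{P,S}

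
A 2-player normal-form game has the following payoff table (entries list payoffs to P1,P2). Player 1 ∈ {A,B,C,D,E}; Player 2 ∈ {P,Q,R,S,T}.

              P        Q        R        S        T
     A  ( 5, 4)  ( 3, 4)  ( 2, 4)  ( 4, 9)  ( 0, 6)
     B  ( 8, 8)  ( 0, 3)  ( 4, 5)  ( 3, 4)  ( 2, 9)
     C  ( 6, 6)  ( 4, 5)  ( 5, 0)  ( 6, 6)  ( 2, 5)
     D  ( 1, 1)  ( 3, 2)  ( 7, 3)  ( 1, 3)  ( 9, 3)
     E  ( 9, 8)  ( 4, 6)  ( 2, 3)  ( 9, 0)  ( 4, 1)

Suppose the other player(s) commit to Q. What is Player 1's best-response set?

u_1(A vs Q) = 3
u_1(B vs Q) = 0
u_1(C vs Q) = 4
u_1(D vs Q) = 3
u_1(E vs Q) = 4
max payoff 4 at {C,E}

BR_1 = {C,E}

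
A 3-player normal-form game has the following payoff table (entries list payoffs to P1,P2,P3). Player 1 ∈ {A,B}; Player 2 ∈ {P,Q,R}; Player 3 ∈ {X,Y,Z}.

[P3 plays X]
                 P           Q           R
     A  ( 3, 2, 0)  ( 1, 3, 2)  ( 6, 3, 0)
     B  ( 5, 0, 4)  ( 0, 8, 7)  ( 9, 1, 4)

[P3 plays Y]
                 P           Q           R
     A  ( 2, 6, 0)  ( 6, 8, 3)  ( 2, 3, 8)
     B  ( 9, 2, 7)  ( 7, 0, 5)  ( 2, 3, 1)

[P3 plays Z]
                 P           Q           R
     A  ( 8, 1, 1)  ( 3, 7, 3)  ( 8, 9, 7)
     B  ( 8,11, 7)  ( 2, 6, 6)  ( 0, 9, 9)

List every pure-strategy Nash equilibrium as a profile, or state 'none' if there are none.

Nash profiles: (B,P,Z)

(A,P,X): not NE [P1→B gives 5>3; P2→R gives 3>2; P3→Z gives 1>0]
(A,P,Y): not NE [P1→B gives 9>2; P2→Q gives 8>6; P3→Z gives 1>0]
(A,P,Z): not NE [P2→R gives 9>1]
(A,Q,X): not NE [P3→Z gives 3>2]
(A,Q,Y): not NE [P1→B gives 7>6]
(A,Q,Z): not NE [P2→R gives 9>7]
(A,R,X): not NE [P1→B gives 9>6; P3→Y gives 8>0]
(A,R,Y): not NE [P2→Q gives 8>3]
(A,R,Z): not NE [P3→Y gives 8>7]
(B,P,X): not NE [P2→Q gives 8>0; P3→Z gives 7>4]
(B,P,Y): not NE [P2→R gives 3>2]
(B,P,Z): NE
(B,Q,X): not NE [P1→A gives 1>0]
(B,Q,Y): not NE [P2→R gives 3>0; P3→X gives 7>5]
(B,Q,Z): not NE [P1→A gives 3>2; P2→P gives 11>6; P3→X gives 7>6]
(B,R,X): not NE [P2→Q gives 8>1; P3→Z gives 9>4]
(B,R,Y): not NE [P3→Z gives 9>1]
(B,R,Z): not NE [P1→A gives 8>0; P2→P gives 11>9]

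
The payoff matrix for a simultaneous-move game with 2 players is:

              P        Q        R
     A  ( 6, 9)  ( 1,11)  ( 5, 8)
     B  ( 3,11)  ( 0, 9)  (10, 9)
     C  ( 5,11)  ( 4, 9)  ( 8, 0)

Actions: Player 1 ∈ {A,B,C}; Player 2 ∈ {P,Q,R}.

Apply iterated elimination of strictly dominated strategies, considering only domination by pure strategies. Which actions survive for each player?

IESDS → P1:{A,C} P2:{P,Q}

P2 drop R (P beats it: A:9>8 B:11>9 C:11>0)
P1 drop B (A beats it: P:6>3 Q:1>0)
P1→{A,C} P2→{P,Q}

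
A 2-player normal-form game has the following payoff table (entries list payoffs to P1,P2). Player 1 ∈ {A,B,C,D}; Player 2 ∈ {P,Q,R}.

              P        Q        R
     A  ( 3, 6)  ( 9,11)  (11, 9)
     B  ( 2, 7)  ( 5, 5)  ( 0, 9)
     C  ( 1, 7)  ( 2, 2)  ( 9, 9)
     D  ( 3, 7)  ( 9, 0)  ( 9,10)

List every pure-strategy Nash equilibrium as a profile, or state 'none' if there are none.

(A,P): not NE [P2→Q gives 11>6]
(A,Q): NE
(A,R): not NE [P2→Q gives 11>9]
(B,P): not NE [P1→D gives 3>2; P2→R gives 9>7]
(B,Q): not NE [P1→D gives 9>5; P2→R gives 9>5]
(B,R): not NE [P1→A gives 11>0]
(C,P): not NE [P1→D gives 3>1; P2→R gives 9>7]
(C,Q): not NE [P1→D gives 9>2; P2→R gives 9>2]
(C,R): not NE [P1→A gives 11>9]
(D,P): not NE [P2→R gives 10>7]
(D,Q): not NE [P2→R gives 10>0]
(D,R): not NE [P1→A gives 11>9]

PSNE = {(A,Q)}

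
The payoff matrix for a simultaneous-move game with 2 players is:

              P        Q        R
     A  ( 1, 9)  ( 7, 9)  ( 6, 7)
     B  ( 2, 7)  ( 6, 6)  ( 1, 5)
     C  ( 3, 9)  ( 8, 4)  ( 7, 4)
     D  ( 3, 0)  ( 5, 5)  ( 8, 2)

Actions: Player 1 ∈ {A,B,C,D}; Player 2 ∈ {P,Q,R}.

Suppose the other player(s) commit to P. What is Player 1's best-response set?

BR_1 = {C,D}

u_1(A vs P) = 1
u_1(B vs P) = 2
u_1(C vs P) = 3
u_1(D vs P) = 3
max payoff 3 at {C,D}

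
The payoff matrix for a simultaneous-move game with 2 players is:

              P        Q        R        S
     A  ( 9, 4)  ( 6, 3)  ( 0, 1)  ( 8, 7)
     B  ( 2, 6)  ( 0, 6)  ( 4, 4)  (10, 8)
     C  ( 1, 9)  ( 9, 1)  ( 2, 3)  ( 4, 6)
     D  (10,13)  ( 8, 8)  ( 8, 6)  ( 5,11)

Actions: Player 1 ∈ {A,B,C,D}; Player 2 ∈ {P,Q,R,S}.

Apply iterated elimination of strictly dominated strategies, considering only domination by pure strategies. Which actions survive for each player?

IESDS → P1:{A,B,D} P2:{P,S}

P2 drop Q (S beats it: A:7>3 B:8>6 C:6>1 D:11>8)
P1 drop C (B beats it: P:2>1 R:4>2 S:10>4)
P2 drop R (P beats it: A:4>1 B:6>4 D:13>6)
P1→{A,B,D} P2→{P,S}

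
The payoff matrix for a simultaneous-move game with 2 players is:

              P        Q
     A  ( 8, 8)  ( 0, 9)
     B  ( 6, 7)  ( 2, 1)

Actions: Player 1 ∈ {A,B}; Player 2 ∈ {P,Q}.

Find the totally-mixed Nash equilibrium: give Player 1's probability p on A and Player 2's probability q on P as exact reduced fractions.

P1 indiff ⇒ q·8+(1-q)·0 = q·6+(1-q)·2 ⇒ q(2) = (1-q)(2) ⇒ q = 1/2
P2 indiff ⇒ p·8+(1-p)·7 = p·9+(1-p)·1 ⇒ p(-1) = (1-p)(-6) ⇒ p = 6/7

(p,q) = (6/7, 1/2)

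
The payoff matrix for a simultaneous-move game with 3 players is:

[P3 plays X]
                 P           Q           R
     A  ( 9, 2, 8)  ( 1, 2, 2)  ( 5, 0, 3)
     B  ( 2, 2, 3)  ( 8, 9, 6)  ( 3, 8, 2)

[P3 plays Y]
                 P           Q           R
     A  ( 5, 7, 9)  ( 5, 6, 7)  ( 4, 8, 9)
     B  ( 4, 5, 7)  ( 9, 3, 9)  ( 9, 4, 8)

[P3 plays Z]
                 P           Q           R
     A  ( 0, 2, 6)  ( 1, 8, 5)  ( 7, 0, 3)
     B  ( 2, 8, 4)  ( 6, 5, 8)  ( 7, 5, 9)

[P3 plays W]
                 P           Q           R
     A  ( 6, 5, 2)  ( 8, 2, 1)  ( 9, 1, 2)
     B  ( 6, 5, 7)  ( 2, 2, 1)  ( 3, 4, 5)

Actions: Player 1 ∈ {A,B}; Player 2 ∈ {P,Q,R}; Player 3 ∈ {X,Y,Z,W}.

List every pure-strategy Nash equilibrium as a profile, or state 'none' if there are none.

(A,P,X): not NE [P3→Y gives 9>8]
(A,P,Y): not NE [P2→R gives 8>7]
(A,P,Z): not NE [P1→B gives 2>0; P2→Q gives 8>2; P3→Y gives 9>6]
(A,P,W): not NE [P3→Y gives 9>2]
(A,Q,X): not NE [P1→B gives 8>1; P3→Y gives 7>2]
(A,Q,Y): not NE [P1→B gives 9>5; P2→R gives 8>6]
(A,Q,Z): not NE [P1→B gives 6>1; P3→Y gives 7>5]
(A,Q,W): not NE [P2→P gives 5>2; P3→Y gives 7>1]
(A,R,X): not NE [P2→Q gives 2>0; P3→Y gives 9>3]
(A,R,Y): not NE [P1→B gives 9>4]
(A,R,Z): not NE [P2→Q gives 8>0; P3→Y gives 9>3]
(A,R,W): not NE [P2→P gives 5>1; P3→Y gives 9>2]
(B,P,X): not NE [P1→A gives 9>2; P2→Q gives 9>2; P3→W gives 7>3]
(B,P,Y): not NE [P1→A gives 5>4]
(B,P,Z): not NE [P3→W gives 7>4]
(B,P,W): NE
(B,Q,X): not NE [P3→Y gives 9>6]
(B,Q,Y): not NE [P2→P gives 5>3]
(B,Q,Z): not NE [P2→P gives 8>5; P3→Y gives 9>8]
(B,Q,W): not NE [P1→A gives 8>2; P2→P gives 5>2; P3→Y gives 9>1]
(B,R,X): not NE [P1→A gives 5>3; P2→Q gives 9>8; P3→Z gives 9>2]
(B,R,Y): not NE [P2→P gives 5>4; P3→Z gives 9>8]
(B,R,Z): not NE [P2→P gives 8>5]
(B,R,W): not NE [P1→A gives 9>3; P2→P gives 5>4; P3→Z gives 9>5]

NE set: (B,P,W)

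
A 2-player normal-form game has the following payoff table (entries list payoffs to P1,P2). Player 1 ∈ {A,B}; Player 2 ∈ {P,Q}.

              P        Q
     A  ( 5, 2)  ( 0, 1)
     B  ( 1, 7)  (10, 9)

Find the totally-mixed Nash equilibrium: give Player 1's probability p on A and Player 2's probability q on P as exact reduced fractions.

P1 mixes 2/3 on A; P2 mixes 5/7 on P

P1 indiff ⇒ q·5+(1-q)·0 = q·1+(1-q)·10 ⇒ q(4) = (1-q)(10) ⇒ q = 5/7
P2 indiff ⇒ p·2+(1-p)·7 = p·1+(1-p)·9 ⇒ p(1) = (1-p)(2) ⇒ p = 2/3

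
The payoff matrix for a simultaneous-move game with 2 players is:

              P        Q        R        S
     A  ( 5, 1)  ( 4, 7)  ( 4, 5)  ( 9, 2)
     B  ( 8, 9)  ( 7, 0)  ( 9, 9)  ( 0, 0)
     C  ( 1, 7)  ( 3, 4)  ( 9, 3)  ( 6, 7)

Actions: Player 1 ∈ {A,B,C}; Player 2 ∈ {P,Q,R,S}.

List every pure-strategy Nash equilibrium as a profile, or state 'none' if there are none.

(A,P): not NE [P1→B gives 8>5; P2→Q gives 7>1]
(A,Q): not NE [P1→B gives 7>4]
(A,R): not NE [P1→C gives 9>4; P2→Q gives 7>5]
(A,S): not NE [P2→Q gives 7>2]
(B,P): NE
(B,Q): not NE [P2→R gives 9>0]
(B,R): NE
(B,S): not NE [P1→A gives 9>0; P2→R gives 9>0]
(C,P): not NE [P1→B gives 8>1]
(C,Q): not NE [P1→B gives 7>3; P2→S gives 7>4]
(C,R): not NE [P2→S gives 7>3]
(C,S): not NE [P1→A gives 9>6]

NE set: (B,P), (B,R)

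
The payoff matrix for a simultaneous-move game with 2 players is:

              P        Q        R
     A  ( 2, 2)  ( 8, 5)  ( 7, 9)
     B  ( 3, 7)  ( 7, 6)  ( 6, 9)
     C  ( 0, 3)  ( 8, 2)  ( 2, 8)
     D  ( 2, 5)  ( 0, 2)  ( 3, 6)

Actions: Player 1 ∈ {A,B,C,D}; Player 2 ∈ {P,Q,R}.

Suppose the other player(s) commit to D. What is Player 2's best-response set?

argmax u_2 = {R}

u_2(P vs D) = 5
u_2(Q vs D) = 2
u_2(R vs D) = 6
max payoff 6 at {R}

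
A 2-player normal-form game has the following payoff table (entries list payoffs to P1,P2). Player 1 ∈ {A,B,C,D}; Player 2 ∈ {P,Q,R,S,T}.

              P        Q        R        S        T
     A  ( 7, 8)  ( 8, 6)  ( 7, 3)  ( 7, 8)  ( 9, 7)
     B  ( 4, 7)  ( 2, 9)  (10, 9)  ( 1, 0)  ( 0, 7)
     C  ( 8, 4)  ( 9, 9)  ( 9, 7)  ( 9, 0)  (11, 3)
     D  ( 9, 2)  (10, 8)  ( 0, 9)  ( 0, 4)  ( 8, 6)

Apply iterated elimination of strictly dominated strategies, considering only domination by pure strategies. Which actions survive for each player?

Survivors P1:{B,C,D} P2:{Q,R}

P1 drop A (C beats it: P:8>7 Q:9>8 R:9>7 S:9>7 T:11>9)
P2 drop P (Q beats it: B:9>7 C:9>4 D:8>2)
P2 drop S (Q beats it: B:9>0 C:9>0 D:8>4)
P2 drop T (Q beats it: B:9>7 C:9>3 D:8>6)
P1→{B,C,D} P2→{Q,R}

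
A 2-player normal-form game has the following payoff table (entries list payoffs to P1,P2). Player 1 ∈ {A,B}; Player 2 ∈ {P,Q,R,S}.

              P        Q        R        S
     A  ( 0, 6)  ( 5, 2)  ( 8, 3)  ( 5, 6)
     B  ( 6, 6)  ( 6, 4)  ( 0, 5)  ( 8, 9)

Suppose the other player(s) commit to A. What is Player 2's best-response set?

argmax u_2 = {P,S}

u_2(P vs A) = 6
u_2(Q vs A) = 2
u_2(R vs A) = 3
u_2(S vs A) = 6
max payoff 6 at {P,S}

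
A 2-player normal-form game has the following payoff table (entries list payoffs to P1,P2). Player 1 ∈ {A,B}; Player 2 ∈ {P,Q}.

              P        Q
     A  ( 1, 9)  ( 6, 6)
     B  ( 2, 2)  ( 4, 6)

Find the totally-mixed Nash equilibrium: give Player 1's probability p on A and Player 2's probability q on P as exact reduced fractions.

(p,q) = (4/7, 2/3)

P1 indiff ⇒ q·1+(1-q)·6 = q·2+(1-q)·4 ⇒ q(-1) = (1-q)(-2) ⇒ q = 2/3
P2 indiff ⇒ p·9+(1-p)·2 = p·6+(1-p)·6 ⇒ p(3) = (1-p)(4) ⇒ p = 4/7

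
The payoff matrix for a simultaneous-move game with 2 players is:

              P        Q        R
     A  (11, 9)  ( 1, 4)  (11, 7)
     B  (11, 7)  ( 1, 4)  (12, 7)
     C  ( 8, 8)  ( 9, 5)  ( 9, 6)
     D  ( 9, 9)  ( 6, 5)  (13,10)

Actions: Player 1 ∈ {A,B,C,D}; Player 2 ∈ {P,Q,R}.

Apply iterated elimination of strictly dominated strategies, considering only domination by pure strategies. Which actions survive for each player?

Survivors P1:{A,B,D} P2:{P,R}

P2 drop Q (P beats it: A:9>4 B:7>4 C:8>5 D:9>5)
P1 drop C (A beats it: P:11>8 R:11>9)
P1→{A,B,D} P2→{P,R}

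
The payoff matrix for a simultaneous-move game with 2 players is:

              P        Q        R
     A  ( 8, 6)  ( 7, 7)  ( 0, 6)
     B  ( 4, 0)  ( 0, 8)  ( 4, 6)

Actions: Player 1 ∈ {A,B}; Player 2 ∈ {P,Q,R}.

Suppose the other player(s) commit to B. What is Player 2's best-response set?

u_2(P vs B) = 0
u_2(Q vs B) = 8
u_2(R vs B) = 6
max payoff 8 at {Q}

argmax u_2 = {Q}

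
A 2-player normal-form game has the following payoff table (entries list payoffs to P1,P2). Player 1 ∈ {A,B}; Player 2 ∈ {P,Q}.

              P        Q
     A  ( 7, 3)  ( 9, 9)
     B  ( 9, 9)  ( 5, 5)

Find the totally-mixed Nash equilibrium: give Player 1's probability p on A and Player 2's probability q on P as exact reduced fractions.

(p,q) = (2/5, 2/3)

P1 indiff ⇒ q·7+(1-q)·9 = q·9+(1-q)·5 ⇒ q(-2) = (1-q)(-4) ⇒ q = 2/3
P2 indiff ⇒ p·3+(1-p)·9 = p·9+(1-p)·5 ⇒ p(-6) = (1-p)(-4) ⇒ p = 2/5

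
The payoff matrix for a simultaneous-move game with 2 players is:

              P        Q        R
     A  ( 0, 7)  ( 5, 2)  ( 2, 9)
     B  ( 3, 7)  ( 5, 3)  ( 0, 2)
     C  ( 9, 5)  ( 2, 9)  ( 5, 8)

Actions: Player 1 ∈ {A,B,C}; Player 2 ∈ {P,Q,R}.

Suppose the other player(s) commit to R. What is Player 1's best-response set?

u_1(A vs R) = 2
u_1(B vs R) = 0
u_1(C vs R) = 5
max payoff 5 at {C}

argmax u_1 = {C}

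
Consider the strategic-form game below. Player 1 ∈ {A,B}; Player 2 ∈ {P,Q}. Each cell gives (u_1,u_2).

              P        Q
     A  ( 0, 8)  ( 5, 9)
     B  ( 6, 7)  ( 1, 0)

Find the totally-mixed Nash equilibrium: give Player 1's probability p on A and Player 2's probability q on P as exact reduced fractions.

P1 indiff ⇒ q·0+(1-q)·5 = q·6+(1-q)·1 ⇒ q(-6) = (1-q)(-4) ⇒ q = 2/5
P2 indiff ⇒ p·8+(1-p)·7 = p·9+(1-p)·0 ⇒ p(-1) = (1-p)(-7) ⇒ p = 7/8

P1 mixes 7/8 on A; P2 mixes 2/5 on P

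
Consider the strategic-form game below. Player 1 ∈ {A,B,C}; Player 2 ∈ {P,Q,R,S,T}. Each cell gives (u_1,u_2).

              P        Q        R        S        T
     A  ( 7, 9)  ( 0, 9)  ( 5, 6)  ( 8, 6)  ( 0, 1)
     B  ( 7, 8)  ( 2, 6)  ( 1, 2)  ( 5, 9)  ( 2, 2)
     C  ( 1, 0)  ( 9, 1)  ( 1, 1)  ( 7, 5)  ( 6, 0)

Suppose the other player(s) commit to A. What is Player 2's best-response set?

u_2(P vs A) = 9
u_2(Q vs A) = 9
u_2(R vs A) = 6
u_2(S vs A) = 6
u_2(T vs A) = 1
max payoff 9 at {P,Q}

P2 best: {P,Q}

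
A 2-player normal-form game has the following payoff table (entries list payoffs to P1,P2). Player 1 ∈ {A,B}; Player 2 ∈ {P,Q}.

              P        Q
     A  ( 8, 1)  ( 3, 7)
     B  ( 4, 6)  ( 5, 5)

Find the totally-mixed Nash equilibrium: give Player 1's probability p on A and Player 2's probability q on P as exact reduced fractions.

P1 indiff ⇒ q·8+(1-q)·3 = q·4+(1-q)·5 ⇒ q(4) = (1-q)(2) ⇒ q = 1/3
P2 indiff ⇒ p·1+(1-p)·6 = p·7+(1-p)·5 ⇒ p(-6) = (1-p)(-1) ⇒ p = 1/7

(p,q) = (1/7, 1/3)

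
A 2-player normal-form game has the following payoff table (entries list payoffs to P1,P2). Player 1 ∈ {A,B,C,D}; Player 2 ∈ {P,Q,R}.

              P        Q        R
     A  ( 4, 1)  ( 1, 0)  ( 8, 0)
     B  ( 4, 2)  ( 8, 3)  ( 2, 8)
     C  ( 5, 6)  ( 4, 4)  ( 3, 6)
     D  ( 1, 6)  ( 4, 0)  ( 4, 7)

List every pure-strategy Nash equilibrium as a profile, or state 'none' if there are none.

PSNE = {(C,P)}

(A,P): not NE [P1→C gives 5>4]
(A,Q): not NE [P1→B gives 8>1; P2→P gives 1>0]
(A,R): not NE [P2→P gives 1>0]
(B,P): not NE [P1→C gives 5>4; P2→R gives 8>2]
(B,Q): not NE [P2→R gives 8>3]
(B,R): not NE [P1→A gives 8>2]
(C,P): NE
(C,Q): not NE [P1→B gives 8>4; P2→R gives 6>4]
(C,R): not NE [P1→A gives 8>3]
(D,P): not NE [P1→C gives 5>1; P2→R gives 7>6]
(D,Q): not NE [P1→B gives 8>4; P2→R gives 7>0]
(D,R): not NE [P1→A gives 8>4]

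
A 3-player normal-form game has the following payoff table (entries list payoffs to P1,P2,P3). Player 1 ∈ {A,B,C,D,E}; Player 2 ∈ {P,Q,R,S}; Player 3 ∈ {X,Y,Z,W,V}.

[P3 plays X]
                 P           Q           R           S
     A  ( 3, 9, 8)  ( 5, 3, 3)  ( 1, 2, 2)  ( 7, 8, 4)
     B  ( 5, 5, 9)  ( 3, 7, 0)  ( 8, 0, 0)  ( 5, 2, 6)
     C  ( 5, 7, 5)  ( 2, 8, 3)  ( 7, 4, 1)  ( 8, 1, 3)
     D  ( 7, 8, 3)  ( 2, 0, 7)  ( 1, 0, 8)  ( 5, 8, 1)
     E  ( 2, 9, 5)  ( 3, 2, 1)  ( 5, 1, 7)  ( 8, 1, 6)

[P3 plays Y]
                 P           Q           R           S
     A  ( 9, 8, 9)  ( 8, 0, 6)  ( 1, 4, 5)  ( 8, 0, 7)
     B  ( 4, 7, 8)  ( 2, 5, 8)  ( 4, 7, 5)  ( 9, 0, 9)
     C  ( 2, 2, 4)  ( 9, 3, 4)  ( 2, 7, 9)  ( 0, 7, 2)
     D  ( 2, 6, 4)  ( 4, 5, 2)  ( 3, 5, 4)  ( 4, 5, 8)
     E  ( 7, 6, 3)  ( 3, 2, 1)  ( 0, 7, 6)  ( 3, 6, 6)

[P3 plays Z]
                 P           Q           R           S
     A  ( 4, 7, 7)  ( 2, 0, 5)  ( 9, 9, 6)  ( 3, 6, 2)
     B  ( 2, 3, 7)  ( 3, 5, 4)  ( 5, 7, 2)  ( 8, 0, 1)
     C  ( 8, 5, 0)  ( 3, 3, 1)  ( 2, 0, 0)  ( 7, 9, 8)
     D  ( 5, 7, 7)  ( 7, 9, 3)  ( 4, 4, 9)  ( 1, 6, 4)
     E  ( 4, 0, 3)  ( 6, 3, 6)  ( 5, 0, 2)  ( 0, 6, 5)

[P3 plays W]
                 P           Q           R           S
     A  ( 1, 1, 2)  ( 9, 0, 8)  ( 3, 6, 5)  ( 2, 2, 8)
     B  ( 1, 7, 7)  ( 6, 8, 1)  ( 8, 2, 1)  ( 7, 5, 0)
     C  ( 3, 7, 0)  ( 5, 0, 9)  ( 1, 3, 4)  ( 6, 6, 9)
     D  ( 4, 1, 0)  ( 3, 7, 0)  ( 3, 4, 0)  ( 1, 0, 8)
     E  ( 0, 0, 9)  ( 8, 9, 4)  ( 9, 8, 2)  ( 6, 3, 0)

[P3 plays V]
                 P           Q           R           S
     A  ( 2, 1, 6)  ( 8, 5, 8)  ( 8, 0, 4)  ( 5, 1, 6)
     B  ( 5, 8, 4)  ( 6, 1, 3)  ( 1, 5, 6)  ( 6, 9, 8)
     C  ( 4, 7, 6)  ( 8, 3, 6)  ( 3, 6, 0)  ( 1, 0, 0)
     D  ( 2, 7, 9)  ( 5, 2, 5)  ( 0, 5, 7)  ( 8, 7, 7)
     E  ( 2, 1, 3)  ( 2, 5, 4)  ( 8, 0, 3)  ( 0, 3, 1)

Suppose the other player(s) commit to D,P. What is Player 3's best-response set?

P3 best: {V}

u_3(X vs D,P) = 3
u_3(Y vs D,P) = 4
u_3(Z vs D,P) = 7
u_3(W vs D,P) = 0
u_3(V vs D,P) = 9
max payoff 9 at {V}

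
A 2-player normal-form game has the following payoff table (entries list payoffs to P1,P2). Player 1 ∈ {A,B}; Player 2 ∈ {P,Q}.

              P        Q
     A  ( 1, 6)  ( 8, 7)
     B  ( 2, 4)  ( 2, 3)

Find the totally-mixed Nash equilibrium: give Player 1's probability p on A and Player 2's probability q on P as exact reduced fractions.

(p,q) = (1/2, 6/7)

P1 indiff ⇒ q·1+(1-q)·8 = q·2+(1-q)·2 ⇒ q(-1) = (1-q)(-6) ⇒ q = 6/7
P2 indiff ⇒ p·6+(1-p)·4 = p·7+(1-p)·3 ⇒ p(-1) = (1-p)(-1) ⇒ p = 1/2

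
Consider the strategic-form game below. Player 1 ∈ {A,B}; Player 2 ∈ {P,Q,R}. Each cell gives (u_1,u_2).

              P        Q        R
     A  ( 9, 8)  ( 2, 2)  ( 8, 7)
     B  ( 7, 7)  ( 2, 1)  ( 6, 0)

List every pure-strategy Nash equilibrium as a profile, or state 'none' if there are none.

Nash profiles: (A,P)

(A,P): NE
(A,Q): not NE [P2→P gives 8>2]
(A,R): not NE [P2→P gives 8>7]
(B,P): not NE [P1→A gives 9>7]
(B,Q): not NE [P2→P gives 7>1]
(B,R): not NE [P1→A gives 8>6; P2→P gives 7>0]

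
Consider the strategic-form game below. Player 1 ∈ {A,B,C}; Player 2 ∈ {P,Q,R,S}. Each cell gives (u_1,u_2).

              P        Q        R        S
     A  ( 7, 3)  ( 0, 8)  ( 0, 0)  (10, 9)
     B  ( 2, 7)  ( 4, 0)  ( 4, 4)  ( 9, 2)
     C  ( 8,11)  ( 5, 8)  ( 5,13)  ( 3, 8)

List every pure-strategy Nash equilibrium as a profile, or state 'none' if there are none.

PSNE = {(A,S), (C,R)}

(A,P): not NE [P1→C gives 8>7; P2→S gives 9>3]
(A,Q): not NE [P1→C gives 5>0; P2→S gives 9>8]
(A,R): not NE [P1→C gives 5>0; P2→S gives 9>0]
(A,S): NE
(B,P): not NE [P1→C gives 8>2]
(B,Q): not NE [P1→C gives 5>4; P2→P gives 7>0]
(B,R): not NE [P1→C gives 5>4; P2→P gives 7>4]
(B,S): not NE [P1→A gives 10>9; P2→P gives 7>2]
(C,P): not NE [P2→R gives 13>11]
(C,Q): not NE [P2→R gives 13>8]
(C,R): NE
(C,S): not NE [P1→A gives 10>3; P2→R gives 13>8]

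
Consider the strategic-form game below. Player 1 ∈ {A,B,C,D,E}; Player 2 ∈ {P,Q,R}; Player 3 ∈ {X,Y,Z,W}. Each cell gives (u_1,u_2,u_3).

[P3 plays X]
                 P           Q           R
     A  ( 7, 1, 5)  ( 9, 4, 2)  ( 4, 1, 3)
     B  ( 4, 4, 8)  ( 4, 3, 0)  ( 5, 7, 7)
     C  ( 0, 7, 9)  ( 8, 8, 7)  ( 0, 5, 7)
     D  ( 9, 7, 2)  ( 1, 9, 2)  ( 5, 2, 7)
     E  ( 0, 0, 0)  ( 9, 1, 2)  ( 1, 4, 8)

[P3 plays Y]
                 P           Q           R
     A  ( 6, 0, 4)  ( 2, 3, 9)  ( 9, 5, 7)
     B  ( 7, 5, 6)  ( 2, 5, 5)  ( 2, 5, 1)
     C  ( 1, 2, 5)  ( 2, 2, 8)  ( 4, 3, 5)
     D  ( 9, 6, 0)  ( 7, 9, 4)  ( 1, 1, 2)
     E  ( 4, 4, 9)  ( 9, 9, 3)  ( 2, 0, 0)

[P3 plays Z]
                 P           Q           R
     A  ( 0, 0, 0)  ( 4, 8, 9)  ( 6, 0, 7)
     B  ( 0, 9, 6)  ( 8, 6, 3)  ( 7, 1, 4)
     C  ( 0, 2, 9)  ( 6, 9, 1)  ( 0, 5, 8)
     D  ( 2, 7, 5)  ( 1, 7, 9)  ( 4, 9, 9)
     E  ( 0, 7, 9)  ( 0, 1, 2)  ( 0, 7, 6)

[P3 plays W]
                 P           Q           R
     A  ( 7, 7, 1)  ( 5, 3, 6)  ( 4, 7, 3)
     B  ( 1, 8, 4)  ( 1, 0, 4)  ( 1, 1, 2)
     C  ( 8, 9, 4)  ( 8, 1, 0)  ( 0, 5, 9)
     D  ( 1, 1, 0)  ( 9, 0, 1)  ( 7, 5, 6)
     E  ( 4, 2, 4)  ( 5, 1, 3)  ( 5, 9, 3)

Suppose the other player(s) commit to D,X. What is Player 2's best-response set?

u_2(P vs D,X) = 7
u_2(Q vs D,X) = 9
u_2(R vs D,X) = 2
max payoff 9 at {Q}

BR_2 = {Q}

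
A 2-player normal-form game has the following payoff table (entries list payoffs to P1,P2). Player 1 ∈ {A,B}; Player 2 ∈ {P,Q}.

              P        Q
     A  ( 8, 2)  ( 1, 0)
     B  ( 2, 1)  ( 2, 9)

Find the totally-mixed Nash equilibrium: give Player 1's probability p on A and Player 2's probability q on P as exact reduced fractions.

p=4/5, q=1/7

P1 indiff ⇒ q·8+(1-q)·1 = q·2+(1-q)·2 ⇒ q(6) = (1-q)(1) ⇒ q = 1/7
P2 indiff ⇒ p·2+(1-p)·1 = p·0+(1-p)·9 ⇒ p(2) = (1-p)(8) ⇒ p = 4/5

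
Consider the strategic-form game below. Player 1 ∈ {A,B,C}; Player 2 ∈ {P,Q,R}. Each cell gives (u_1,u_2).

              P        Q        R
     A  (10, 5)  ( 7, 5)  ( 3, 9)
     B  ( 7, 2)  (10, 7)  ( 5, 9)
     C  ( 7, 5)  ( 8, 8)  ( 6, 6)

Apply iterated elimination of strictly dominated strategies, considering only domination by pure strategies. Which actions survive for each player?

Survivors P1:{B,C} P2:{Q,R}

P2 drop P (R beats it: A:9>5 B:9>2 C:6>5)
P1 drop A (B beats it: Q:10>7 R:5>3)
P1→{B,C} P2→{Q,R}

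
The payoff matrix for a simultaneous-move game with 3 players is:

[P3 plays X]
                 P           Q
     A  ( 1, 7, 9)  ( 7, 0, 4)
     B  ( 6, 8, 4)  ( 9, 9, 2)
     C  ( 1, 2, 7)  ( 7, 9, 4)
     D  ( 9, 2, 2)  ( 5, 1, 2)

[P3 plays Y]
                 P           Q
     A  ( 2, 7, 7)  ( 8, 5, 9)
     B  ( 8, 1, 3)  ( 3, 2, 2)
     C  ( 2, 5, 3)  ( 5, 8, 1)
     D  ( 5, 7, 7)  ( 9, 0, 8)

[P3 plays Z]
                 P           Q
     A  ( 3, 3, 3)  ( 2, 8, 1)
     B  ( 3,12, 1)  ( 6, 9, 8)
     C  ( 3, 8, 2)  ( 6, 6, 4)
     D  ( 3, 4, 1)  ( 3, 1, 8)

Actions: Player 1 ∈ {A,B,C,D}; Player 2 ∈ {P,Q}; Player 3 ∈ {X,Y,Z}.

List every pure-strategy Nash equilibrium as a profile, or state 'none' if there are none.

(A,P,X): not NE [P1→D gives 9>1]
(A,P,Y): not NE [P1→B gives 8>2; P3→X gives 9>7]
(A,P,Z): not NE [P2→Q gives 8>3; P3→X gives 9>3]
(A,Q,X): not NE [P1→B gives 9>7; P2→P gives 7>0; P3→Y gives 9>4]
(A,Q,Y): not NE [P1→D gives 9>8; P2→P gives 7>5]
(A,Q,Z): not NE [P1→C gives 6>2; P3→Y gives 9>1]
(B,P,X): not NE [P1→D gives 9>6; P2→Q gives 9>8]
(B,P,Y): not NE [P2→Q gives 2>1; P3→X gives 4>3]
(B,P,Z): not NE [P3→X gives 4>1]
(B,Q,X): not NE [P3→Z gives 8>2]
(B,Q,Y): not NE [P1→D gives 9>3; P3→Z gives 8>2]
(B,Q,Z): not NE [P2→P gives 12>9]
(C,P,X): not NE [P1→D gives 9>1; P2→Q gives 9>2]
(C,P,Y): not NE [P1→B gives 8>2; P2→Q gives 8>5; P3→X gives 7>3]
(C,P,Z): not NE [P3→X gives 7>2]
(C,Q,X): not NE [P1→B gives 9>7]
(C,Q,Y): not NE [P1→D gives 9>5; P3→Z gives 4>1]
(C,Q,Z): not NE [P2→P gives 8>6]
(D,P,X): not NE [P3→Y gives 7>2]
(D,P,Y): not NE [P1→B gives 8>5]
(D,P,Z): not NE [P3→Y gives 7>1]
(D,Q,X): not NE [P1→B gives 9>5; P2→P gives 2>1; P3→Z gives 8>2]
(D,Q,Y): not NE [P2→P gives 7>0]
(D,Q,Z): not NE [P1→C gives 6>3; P2→P gives 4>1]

Equilibria: none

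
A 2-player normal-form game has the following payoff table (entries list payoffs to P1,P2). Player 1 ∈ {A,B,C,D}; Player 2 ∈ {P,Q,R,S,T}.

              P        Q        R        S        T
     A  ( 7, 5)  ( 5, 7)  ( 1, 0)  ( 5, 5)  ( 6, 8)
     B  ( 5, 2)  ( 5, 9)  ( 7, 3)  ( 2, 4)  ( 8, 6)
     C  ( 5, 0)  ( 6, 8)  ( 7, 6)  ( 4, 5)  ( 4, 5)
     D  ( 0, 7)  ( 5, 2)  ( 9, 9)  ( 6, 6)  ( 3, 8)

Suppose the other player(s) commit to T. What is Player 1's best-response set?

u_1(A vs T) = 6
u_1(B vs T) = 8
u_1(C vs T) = 4
u_1(D vs T) = 3
max payoff 8 at {B}

BR_1 = {B}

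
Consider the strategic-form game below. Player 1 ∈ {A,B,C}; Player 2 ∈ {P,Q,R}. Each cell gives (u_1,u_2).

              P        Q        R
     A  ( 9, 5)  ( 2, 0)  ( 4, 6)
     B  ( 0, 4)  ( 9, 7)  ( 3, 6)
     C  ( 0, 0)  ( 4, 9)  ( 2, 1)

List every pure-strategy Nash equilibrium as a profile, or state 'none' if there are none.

PSNE = {(A,R), (B,Q)}

(A,P): not NE [P2→R gives 6>5]
(A,Q): not NE [P1→B gives 9>2; P2→R gives 6>0]
(A,R): NE
(B,P): not NE [P1→A gives 9>0; P2→Q gives 7>4]
(B,Q): NE
(B,R): not NE [P1→A gives 4>3; P2→Q gives 7>6]
(C,P): not NE [P1→A gives 9>0; P2→Q gives 9>0]
(C,Q): not NE [P1→B gives 9>4]
(C,R): not NE [P1→A gives 4>2; P2→Q gives 9>1]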